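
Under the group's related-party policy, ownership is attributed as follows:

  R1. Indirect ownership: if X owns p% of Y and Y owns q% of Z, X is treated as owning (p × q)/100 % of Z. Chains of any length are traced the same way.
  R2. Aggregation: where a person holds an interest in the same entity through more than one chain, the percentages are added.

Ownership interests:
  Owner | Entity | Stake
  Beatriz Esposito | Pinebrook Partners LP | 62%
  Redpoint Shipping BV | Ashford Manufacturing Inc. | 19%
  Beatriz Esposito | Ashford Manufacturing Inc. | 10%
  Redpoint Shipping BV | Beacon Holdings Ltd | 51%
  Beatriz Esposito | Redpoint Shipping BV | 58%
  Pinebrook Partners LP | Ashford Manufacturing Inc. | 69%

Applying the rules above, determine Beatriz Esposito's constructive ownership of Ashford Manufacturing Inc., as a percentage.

Chain via Pinebrook Partners LP (R1): 62% × 69% = 42.78% of Ashford Manufacturing Inc.
Chain via Redpoint Shipping BV (R1): 58% × 19% = 11.02% of Ashford Manufacturing Inc.
Direct interest in Ashford Manufacturing Inc: 10%.
Aggregating (R2): 42.78% + 11.02% + 10% = 63.8%.

63.8%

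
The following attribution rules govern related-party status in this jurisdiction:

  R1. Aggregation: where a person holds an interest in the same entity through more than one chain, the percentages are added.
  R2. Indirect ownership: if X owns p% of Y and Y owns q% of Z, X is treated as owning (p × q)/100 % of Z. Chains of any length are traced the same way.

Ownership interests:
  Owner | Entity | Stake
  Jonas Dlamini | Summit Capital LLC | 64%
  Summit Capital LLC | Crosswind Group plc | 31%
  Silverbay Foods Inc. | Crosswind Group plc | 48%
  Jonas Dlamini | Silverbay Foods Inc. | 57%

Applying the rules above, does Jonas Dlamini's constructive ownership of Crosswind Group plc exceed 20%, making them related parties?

Chain via Silverbay Foods Inc. (R2): 57% × 48% = 27.36% of Crosswind Group plc.
Chain via Summit Capital LLC (R2): 64% × 31% = 19.84% of Crosswind Group plc.
Aggregating (R1): 27.36% + 19.84% = 47.2%.
47.2% exceeds the 20% threshold, so Jonas is a related party to Crosswind Group plc.

Yes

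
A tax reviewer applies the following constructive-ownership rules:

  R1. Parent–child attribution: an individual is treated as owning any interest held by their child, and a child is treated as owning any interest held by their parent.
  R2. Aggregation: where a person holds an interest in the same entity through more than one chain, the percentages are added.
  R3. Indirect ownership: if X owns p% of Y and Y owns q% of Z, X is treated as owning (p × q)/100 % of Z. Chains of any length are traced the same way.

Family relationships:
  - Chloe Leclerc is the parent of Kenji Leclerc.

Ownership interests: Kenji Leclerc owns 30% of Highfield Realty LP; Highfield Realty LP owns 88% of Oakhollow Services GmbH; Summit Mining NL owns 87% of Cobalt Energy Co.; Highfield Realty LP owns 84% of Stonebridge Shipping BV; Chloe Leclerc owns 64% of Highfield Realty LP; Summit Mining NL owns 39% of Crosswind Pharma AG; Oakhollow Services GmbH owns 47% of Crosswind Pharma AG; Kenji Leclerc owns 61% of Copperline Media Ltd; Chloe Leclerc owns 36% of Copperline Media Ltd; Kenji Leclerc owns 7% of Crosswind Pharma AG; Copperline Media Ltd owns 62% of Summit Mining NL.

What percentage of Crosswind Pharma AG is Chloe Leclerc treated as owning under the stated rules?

69.333%

By parent–child attribution (R1), Chloe Leclerc is treated as also owning Kenji Leclerc's interest in Copperline Media Ltd, giving 36% + 61% = 97%.
By parent–child attribution (R1), Chloe Leclerc is treated as also owning Kenji Leclerc's interest in Highfield Realty LP, giving 64% + 30% = 94%.
By parent–child attribution (R1), Chloe Leclerc is treated as owning Kenji Leclerc's 7% interest in Crosswind Pharma AG.
Chain via Copperline Media Ltd → Summit Mining NL (R3): 97% × 62% × 39% = 23.4546% of Crosswind Pharma AG.
Chain via Highfield Realty LP → Oakhollow Services GmbH (R3): 94% × 88% × 47% = 38.8784% of Crosswind Pharma AG.
Direct interest in Crosswind Pharma AG: 7%.
Aggregating (R2): 23.4546% + 38.8784% + 7% = 69.333%.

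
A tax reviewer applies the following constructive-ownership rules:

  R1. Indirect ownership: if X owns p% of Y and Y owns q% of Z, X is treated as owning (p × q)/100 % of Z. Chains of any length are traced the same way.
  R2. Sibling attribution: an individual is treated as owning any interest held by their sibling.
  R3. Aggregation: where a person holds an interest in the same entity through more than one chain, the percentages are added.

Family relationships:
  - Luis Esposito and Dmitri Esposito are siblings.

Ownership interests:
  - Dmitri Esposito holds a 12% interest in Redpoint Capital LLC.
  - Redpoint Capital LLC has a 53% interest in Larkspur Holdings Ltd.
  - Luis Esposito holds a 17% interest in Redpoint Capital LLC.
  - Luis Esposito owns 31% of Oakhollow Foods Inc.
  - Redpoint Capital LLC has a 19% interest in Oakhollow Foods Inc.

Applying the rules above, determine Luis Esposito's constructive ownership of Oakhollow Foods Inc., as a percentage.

By sibling attribution (R2), Luis Esposito is treated as also owning Dmitri Esposito's interest in Redpoint Capital LLC, giving 17% + 12% = 29%.
Chain via Redpoint Capital LLC (R1): 29% × 19% = 5.51% of Oakhollow Foods Inc.
Direct interest in Oakhollow Foods Inc: 31%.
Aggregating (R3): 5.51% + 31% = 36.51%.

36.51%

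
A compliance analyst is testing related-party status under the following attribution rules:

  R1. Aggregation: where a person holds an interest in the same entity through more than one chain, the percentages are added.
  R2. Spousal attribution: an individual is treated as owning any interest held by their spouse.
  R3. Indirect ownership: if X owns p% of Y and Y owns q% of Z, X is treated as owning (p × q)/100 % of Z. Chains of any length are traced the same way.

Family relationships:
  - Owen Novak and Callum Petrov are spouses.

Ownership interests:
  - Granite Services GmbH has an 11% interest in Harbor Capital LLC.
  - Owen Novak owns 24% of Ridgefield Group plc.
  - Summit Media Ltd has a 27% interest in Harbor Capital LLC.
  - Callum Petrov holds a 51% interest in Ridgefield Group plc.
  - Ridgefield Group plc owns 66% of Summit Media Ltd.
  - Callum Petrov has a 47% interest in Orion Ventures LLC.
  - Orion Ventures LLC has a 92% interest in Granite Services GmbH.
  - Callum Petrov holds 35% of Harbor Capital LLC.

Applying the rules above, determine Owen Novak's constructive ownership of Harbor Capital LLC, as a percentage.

By spousal attribution (R2), Owen Novak is treated as also owning Callum Petrov's interest in Ridgefield Group plc, giving 24% + 51% = 75%.
By spousal attribution (R2), Owen Novak is treated as owning Callum Petrov's 47% interest in Orion Ventures LLC.
By spousal attribution (R2), Owen Novak is treated as owning Callum Petrov's 35% interest in Harbor Capital LLC.
Chain via Ridgefield Group plc → Summit Media Ltd (R3): 75% × 66% × 27% = 13.365% of Harbor Capital LLC.
Chain via Orion Ventures LLC → Granite Services GmbH (R3): 47% × 92% × 11% = 4.7564% of Harbor Capital LLC.
Direct interest in Harbor Capital LLC: 35%.
Aggregating (R1): 13.365% + 4.7564% + 35% = 53.1214%.

53.1214%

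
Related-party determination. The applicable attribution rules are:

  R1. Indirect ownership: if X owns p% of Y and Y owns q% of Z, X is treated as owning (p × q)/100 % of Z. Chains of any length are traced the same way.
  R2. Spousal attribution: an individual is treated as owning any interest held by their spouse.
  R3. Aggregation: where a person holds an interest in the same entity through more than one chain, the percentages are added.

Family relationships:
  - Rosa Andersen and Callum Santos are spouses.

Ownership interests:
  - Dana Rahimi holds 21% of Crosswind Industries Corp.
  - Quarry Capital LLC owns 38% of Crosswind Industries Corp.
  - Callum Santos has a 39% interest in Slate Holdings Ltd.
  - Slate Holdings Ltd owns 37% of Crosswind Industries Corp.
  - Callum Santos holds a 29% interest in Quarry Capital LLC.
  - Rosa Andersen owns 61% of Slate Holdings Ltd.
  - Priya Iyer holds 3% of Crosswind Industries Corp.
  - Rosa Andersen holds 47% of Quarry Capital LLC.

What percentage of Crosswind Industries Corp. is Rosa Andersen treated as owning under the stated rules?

By spousal attribution (R2), Rosa Andersen is treated as also owning Callum Santos's interest in Slate Holdings Ltd, giving 61% + 39% = 100%.
By spousal attribution (R2), Rosa Andersen is treated as also owning Callum Santos's interest in Quarry Capital LLC, giving 47% + 29% = 76%.
Chain via Slate Holdings Ltd (R1): 100% × 37% = 37% of Crosswind Industries Corp.
Chain via Quarry Capital LLC (R1): 76% × 38% = 28.88% of Crosswind Industries Corp.
Aggregating (R3): 37% + 28.88% = 65.88%.

65.88%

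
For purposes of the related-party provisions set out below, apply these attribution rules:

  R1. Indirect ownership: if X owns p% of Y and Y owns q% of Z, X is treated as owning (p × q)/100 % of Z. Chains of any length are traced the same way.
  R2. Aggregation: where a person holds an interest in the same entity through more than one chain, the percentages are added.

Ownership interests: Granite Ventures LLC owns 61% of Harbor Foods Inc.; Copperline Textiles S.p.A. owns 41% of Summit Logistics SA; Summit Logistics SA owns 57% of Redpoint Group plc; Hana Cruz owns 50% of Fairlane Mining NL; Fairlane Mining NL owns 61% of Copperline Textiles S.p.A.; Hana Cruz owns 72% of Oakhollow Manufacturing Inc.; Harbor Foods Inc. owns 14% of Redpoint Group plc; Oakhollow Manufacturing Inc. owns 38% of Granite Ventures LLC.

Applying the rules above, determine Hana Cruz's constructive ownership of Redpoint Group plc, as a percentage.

9.464394%

Chain via Oakhollow Manufacturing Inc. → Granite Ventures LLC → Harbor Foods Inc. (R1): 72% × 38% × 61% × 14% = 2.336544% of Redpoint Group plc.
Chain via Fairlane Mining NL → Copperline Textiles S.p.A. → Summit Logistics SA (R1): 50% × 61% × 41% × 57% = 7.12785% of Redpoint Group plc.
Aggregating (R2): 2.336544% + 7.12785% = 9.464394%.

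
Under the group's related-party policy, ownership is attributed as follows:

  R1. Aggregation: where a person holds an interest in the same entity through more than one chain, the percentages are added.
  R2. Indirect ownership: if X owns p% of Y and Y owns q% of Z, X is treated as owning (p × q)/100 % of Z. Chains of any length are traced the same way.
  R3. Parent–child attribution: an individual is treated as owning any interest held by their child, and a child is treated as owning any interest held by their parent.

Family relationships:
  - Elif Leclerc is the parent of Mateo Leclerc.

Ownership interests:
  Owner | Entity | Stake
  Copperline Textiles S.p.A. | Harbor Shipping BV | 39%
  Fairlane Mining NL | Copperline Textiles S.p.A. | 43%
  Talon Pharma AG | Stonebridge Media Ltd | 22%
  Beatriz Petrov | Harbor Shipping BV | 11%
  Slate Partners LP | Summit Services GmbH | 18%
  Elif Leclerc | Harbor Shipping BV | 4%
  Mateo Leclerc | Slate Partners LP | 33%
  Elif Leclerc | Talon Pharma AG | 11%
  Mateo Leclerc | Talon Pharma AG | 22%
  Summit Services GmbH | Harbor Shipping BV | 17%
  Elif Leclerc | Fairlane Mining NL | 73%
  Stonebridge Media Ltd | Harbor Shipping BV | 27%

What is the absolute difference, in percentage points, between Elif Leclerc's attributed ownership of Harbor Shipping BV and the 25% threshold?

5.7879

By parent–child attribution (R3), Elif Leclerc is treated as also owning Mateo Leclerc's interest in Talon Pharma AG, giving 11% + 22% = 33%.
By parent–child attribution (R3), Elif Leclerc is treated as owning Mateo Leclerc's 33% interest in Slate Partners LP.
Chain via Talon Pharma AG → Stonebridge Media Ltd (R2): 33% × 22% × 27% = 1.9602% of Harbor Shipping BV.
Chain via Fairlane Mining NL → Copperline Textiles S.p.A. (R2): 73% × 43% × 39% = 12.2421% of Harbor Shipping BV.
Direct interest in Harbor Shipping BV: 4%.
Chain via Slate Partners LP → Summit Services GmbH (R2): 33% × 18% × 17% = 1.0098% of Harbor Shipping BV.
Aggregating (R1): 1.9602% + 12.2421% + 4% + 1.0098% = 19.2121%.
19.2121% falls short of the 25% threshold by 5.7879 percentage points.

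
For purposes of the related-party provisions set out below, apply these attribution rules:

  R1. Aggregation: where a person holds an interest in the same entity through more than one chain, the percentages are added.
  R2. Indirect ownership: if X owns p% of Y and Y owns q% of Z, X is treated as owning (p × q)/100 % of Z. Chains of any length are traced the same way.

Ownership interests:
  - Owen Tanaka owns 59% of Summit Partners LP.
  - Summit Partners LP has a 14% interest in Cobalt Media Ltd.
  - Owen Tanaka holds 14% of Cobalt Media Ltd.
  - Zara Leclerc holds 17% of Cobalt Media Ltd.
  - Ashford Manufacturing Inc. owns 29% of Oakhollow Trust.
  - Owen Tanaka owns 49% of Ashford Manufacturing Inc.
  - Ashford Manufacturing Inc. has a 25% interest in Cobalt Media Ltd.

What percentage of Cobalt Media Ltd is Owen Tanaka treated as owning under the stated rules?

34.51%

Chain via Summit Partners LP (R2): 59% × 14% = 8.26% of Cobalt Media Ltd.
Chain via Ashford Manufacturing Inc. (R2): 49% × 25% = 12.25% of Cobalt Media Ltd.
Direct interest in Cobalt Media Ltd: 14%.
Aggregating (R1): 8.26% + 12.25% + 14% = 34.51%.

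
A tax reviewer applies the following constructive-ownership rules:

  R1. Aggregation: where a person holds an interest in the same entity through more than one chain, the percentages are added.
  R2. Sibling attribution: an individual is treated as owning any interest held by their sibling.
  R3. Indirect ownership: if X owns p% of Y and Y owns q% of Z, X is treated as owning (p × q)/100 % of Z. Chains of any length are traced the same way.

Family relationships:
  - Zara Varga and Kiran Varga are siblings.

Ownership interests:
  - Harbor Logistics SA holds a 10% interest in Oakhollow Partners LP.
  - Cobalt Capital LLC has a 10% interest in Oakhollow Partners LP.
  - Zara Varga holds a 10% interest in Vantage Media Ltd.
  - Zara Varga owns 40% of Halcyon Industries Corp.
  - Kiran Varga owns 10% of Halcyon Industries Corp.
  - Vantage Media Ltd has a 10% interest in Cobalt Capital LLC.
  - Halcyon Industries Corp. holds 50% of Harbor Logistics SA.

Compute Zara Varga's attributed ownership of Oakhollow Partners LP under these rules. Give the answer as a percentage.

2.6%

By sibling attribution (R2), Zara Varga is treated as also owning Kiran Varga's interest in Halcyon Industries Corp, giving 40% + 10% = 50%.
Chain via Halcyon Industries Corp. → Harbor Logistics SA (R3): 50% × 50% × 10% = 2.5% of Oakhollow Partners LP.
Chain via Vantage Media Ltd → Cobalt Capital LLC (R3): 10% × 10% × 10% = 0.1% of Oakhollow Partners LP.
Aggregating (R1): 2.5% + 0.1% = 2.6%.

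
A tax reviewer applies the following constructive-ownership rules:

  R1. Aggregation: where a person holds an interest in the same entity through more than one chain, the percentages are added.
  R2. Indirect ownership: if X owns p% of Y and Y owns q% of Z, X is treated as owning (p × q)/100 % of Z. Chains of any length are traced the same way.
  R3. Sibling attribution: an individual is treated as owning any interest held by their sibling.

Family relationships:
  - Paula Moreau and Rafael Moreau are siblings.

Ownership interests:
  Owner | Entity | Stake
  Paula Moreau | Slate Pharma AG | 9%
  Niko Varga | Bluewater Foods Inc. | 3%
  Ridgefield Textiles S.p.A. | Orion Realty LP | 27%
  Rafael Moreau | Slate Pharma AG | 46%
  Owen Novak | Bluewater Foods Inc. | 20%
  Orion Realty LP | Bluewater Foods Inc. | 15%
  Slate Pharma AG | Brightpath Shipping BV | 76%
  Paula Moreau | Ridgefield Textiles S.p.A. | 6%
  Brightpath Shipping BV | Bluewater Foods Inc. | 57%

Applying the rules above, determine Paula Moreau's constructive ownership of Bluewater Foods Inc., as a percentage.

By sibling attribution (R3), Paula Moreau is treated as also owning Rafael Moreau's interest in Slate Pharma AG, giving 9% + 46% = 55%.
Chain via Ridgefield Textiles S.p.A. → Orion Realty LP (R2): 6% × 27% × 15% = 0.243% of Bluewater Foods Inc.
Chain via Slate Pharma AG → Brightpath Shipping BV (R2): 55% × 76% × 57% = 23.826% of Bluewater Foods Inc.
Aggregating (R1): 0.243% + 23.826% = 24.069%.

24.069%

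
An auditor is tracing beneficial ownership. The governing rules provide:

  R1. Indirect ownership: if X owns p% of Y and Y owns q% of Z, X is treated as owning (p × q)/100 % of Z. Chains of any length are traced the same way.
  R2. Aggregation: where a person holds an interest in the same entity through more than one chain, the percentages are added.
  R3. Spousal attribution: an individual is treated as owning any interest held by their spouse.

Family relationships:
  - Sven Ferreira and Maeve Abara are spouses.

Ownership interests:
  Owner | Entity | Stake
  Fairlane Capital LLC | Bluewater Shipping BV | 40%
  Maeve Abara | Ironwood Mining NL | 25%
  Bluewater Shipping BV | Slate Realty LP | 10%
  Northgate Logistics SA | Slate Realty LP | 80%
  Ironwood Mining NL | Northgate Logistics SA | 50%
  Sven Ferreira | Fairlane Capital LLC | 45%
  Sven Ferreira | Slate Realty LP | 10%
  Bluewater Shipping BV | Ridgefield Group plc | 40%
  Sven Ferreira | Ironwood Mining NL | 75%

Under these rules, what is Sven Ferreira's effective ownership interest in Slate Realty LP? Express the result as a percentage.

By spousal attribution (R3), Sven Ferreira is treated as also owning Maeve Abara's interest in Ironwood Mining NL, giving 75% + 25% = 100%.
Chain via Fairlane Capital LLC → Bluewater Shipping BV (R1): 45% × 40% × 10% = 1.8% of Slate Realty LP.
Chain via Ironwood Mining NL → Northgate Logistics SA (R1): 100% × 50% × 80% = 40% of Slate Realty LP.
Direct interest in Slate Realty LP: 10%.
Aggregating (R2): 1.8% + 40% + 10% = 51.8%.

51.8%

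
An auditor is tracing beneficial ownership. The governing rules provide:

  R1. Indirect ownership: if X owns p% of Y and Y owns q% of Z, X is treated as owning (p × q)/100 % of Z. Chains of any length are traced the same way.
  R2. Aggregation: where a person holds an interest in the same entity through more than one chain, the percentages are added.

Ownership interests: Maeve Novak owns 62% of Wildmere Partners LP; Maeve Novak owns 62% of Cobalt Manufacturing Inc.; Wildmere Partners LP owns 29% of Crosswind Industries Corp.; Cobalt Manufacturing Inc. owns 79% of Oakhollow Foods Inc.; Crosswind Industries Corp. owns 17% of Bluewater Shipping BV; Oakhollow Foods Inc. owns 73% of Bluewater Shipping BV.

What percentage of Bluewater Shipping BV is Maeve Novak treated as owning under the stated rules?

38.812%

Chain via Wildmere Partners LP → Crosswind Industries Corp. (R1): 62% × 29% × 17% = 3.0566% of Bluewater Shipping BV.
Chain via Cobalt Manufacturing Inc. → Oakhollow Foods Inc. (R1): 62% × 79% × 73% = 35.7554% of Bluewater Shipping BV.
Aggregating (R2): 3.0566% + 35.7554% = 38.812%.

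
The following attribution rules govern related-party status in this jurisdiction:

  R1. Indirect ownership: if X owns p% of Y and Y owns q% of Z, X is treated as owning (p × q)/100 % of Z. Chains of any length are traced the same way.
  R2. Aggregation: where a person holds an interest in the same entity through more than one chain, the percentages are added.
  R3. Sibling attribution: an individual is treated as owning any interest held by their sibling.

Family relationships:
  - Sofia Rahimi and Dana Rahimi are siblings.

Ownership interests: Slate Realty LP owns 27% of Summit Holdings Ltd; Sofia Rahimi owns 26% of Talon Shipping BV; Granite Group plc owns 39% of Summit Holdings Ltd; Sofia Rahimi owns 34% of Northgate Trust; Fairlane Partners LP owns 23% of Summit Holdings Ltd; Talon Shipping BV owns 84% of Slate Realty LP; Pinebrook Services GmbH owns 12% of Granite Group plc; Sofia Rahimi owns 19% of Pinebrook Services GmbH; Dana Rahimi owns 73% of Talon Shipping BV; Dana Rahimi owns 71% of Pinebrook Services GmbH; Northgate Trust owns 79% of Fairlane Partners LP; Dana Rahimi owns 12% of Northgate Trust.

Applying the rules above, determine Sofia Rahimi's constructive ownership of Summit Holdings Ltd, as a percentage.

35.0234%

By sibling attribution (R3), Sofia Rahimi is treated as also owning Dana Rahimi's interest in Pinebrook Services GmbH, giving 19% + 71% = 90%.
By sibling attribution (R3), Sofia Rahimi is treated as also owning Dana Rahimi's interest in Talon Shipping BV, giving 26% + 73% = 99%.
By sibling attribution (R3), Sofia Rahimi is treated as also owning Dana Rahimi's interest in Northgate Trust, giving 34% + 12% = 46%.
Chain via Pinebrook Services GmbH → Granite Group plc (R1): 90% × 12% × 39% = 4.212% of Summit Holdings Ltd.
Chain via Talon Shipping BV → Slate Realty LP (R1): 99% × 84% × 27% = 22.4532% of Summit Holdings Ltd.
Chain via Northgate Trust → Fairlane Partners LP (R1): 46% × 79% × 23% = 8.3582% of Summit Holdings Ltd.
Aggregating (R2): 4.212% + 22.4532% + 8.3582% = 35.0234%.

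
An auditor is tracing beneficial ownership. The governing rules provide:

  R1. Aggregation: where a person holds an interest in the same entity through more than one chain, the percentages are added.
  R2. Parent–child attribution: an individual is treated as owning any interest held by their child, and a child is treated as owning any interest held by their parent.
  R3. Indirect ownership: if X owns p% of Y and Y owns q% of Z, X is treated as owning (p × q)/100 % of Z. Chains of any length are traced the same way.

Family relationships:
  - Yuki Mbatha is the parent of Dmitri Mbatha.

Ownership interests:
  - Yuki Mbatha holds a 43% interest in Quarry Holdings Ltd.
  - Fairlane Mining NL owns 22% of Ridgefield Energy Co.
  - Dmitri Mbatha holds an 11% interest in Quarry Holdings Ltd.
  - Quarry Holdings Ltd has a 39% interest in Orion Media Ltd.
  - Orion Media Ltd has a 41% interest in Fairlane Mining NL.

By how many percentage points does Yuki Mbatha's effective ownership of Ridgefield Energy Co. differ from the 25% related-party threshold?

23.100388

By parent–child attribution (R2), Yuki Mbatha is treated as also owning Dmitri Mbatha's interest in Quarry Holdings Ltd, giving 43% + 11% = 54%.
Chain via Quarry Holdings Ltd → Orion Media Ltd → Fairlane Mining NL (R3): 54% × 39% × 41% × 22% = 1.899612% of Ridgefield Energy Co.
1.899612% falls short of the 25% threshold by 23.100388 percentage points.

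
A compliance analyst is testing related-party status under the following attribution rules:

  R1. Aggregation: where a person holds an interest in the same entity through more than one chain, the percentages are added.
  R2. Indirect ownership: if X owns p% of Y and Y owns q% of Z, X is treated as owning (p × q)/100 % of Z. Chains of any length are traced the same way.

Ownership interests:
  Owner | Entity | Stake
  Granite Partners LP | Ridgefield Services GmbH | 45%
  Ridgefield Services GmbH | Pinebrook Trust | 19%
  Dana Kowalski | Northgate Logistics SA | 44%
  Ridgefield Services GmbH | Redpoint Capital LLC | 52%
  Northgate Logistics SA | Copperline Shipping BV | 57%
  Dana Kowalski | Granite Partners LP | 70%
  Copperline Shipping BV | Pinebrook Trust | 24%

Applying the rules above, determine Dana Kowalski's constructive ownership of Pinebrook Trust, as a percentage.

12.0042%

Chain via Northgate Logistics SA → Copperline Shipping BV (R2): 44% × 57% × 24% = 6.0192% of Pinebrook Trust.
Chain via Granite Partners LP → Ridgefield Services GmbH (R2): 70% × 45% × 19% = 5.985% of Pinebrook Trust.
Aggregating (R1): 6.0192% + 5.985% = 12.0042%.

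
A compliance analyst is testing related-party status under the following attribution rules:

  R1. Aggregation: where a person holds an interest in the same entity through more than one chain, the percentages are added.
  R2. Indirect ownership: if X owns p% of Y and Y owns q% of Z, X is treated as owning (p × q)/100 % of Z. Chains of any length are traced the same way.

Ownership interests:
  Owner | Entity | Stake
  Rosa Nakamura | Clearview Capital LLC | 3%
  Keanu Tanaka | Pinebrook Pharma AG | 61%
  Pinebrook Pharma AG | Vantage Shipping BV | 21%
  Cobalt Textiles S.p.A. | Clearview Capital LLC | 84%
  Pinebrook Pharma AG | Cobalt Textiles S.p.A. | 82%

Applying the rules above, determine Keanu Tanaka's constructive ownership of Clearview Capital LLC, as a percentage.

Chain via Pinebrook Pharma AG → Cobalt Textiles S.p.A. (R2): 61% × 82% × 84% = 42.0168% of Clearview Capital LLC.

42.0168%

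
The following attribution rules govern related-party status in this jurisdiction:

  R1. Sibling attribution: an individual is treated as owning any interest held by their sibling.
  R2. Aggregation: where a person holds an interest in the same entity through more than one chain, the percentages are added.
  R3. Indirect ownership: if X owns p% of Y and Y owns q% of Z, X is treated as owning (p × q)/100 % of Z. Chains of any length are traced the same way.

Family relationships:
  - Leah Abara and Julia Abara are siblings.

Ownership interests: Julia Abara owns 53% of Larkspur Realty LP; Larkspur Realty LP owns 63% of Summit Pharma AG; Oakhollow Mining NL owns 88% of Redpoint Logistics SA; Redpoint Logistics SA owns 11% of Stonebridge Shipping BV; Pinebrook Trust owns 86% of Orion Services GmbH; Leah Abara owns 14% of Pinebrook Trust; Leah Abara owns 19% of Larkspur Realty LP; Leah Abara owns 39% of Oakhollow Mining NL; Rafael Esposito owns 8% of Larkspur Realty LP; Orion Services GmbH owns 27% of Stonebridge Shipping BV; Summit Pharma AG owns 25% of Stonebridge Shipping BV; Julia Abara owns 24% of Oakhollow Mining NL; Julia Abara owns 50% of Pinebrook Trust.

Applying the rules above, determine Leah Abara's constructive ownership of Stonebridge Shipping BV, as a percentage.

32.2992%

By sibling attribution (R1), Leah Abara is treated as also owning Julia Abara's interest in Pinebrook Trust, giving 14% + 50% = 64%.
By sibling attribution (R1), Leah Abara is treated as also owning Julia Abara's interest in Oakhollow Mining NL, giving 39% + 24% = 63%.
By sibling attribution (R1), Leah Abara is treated as also owning Julia Abara's interest in Larkspur Realty LP, giving 19% + 53% = 72%.
Chain via Pinebrook Trust → Orion Services GmbH (R3): 64% × 86% × 27% = 14.8608% of Stonebridge Shipping BV.
Chain via Oakhollow Mining NL → Redpoint Logistics SA (R3): 63% × 88% × 11% = 6.0984% of Stonebridge Shipping BV.
Chain via Larkspur Realty LP → Summit Pharma AG (R3): 72% × 63% × 25% = 11.34% of Stonebridge Shipping BV.
Aggregating (R2): 14.8608% + 6.0984% + 11.34% = 32.2992%.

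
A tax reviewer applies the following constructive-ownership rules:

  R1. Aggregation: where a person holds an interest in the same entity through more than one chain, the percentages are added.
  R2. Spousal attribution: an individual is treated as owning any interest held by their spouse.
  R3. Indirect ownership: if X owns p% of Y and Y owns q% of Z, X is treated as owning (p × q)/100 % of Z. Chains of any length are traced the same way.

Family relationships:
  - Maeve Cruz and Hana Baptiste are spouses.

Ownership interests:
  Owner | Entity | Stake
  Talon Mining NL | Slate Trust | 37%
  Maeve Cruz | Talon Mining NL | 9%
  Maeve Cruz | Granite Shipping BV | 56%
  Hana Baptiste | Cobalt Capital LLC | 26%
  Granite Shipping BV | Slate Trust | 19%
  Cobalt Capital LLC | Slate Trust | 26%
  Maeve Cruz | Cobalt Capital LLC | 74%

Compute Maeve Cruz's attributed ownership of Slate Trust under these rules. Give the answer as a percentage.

39.97%

By spousal attribution (R2), Maeve Cruz is treated as also owning Hana Baptiste's interest in Cobalt Capital LLC, giving 74% + 26% = 100%.
Chain via Cobalt Capital LLC (R3): 100% × 26% = 26% of Slate Trust.
Chain via Talon Mining NL (R3): 9% × 37% = 3.33% of Slate Trust.
Chain via Granite Shipping BV (R3): 56% × 19% = 10.64% of Slate Trust.
Aggregating (R1): 26% + 3.33% + 10.64% = 39.97%.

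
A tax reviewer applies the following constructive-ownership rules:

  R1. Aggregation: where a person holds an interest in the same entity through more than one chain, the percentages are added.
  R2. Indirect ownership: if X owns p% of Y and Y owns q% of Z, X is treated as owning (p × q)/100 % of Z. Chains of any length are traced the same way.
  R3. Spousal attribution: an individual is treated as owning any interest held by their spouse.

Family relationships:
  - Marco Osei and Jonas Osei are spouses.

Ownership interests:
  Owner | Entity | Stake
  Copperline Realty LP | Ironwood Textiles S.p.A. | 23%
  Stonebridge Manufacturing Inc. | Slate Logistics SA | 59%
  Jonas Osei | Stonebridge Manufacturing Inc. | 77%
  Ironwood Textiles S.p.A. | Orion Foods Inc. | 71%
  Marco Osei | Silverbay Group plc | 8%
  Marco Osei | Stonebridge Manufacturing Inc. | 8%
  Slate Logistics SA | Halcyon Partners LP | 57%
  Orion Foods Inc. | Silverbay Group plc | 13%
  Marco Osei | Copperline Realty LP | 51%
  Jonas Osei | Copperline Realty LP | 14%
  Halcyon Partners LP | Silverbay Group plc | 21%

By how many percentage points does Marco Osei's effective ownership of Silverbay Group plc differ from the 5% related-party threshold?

10.38284

By spousal attribution (R3), Marco Osei is treated as also owning Jonas Osei's interest in Stonebridge Manufacturing Inc, giving 8% + 77% = 85%.
By spousal attribution (R3), Marco Osei is treated as also owning Jonas Osei's interest in Copperline Realty LP, giving 51% + 14% = 65%.
Chain via Stonebridge Manufacturing Inc. → Slate Logistics SA → Halcyon Partners LP (R2): 85% × 59% × 57% × 21% = 6.002955% of Silverbay Group plc.
Chain via Copperline Realty LP → Ironwood Textiles S.p.A. → Orion Foods Inc. (R2): 65% × 23% × 71% × 13% = 1.379885% of Silverbay Group plc.
Direct interest in Silverbay Group plc: 8%.
Aggregating (R1): 6.002955% + 1.379885% + 8% = 15.38284%.
15.38284% exceeds the 5% threshold by 10.38284 percentage points.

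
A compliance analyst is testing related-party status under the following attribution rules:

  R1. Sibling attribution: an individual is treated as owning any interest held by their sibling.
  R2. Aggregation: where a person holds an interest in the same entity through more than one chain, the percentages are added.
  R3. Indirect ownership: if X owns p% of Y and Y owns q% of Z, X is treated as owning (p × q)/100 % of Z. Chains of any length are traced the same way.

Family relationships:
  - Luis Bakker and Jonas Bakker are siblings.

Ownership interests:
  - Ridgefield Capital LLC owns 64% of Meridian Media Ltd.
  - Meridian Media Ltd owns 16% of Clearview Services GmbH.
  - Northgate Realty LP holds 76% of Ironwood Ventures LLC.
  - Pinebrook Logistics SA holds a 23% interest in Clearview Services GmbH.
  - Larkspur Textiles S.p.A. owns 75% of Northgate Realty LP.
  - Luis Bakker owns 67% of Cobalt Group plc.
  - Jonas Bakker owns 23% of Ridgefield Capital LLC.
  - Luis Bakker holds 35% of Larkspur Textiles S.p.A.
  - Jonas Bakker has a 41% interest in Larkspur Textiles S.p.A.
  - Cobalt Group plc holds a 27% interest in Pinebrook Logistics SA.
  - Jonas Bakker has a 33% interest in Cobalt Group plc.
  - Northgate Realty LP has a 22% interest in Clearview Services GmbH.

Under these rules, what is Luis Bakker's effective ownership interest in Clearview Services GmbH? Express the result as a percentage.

By sibling attribution (R1), Luis Bakker is treated as also owning Jonas Bakker's interest in Cobalt Group plc, giving 67% + 33% = 100%.
By sibling attribution (R1), Luis Bakker is treated as also owning Jonas Bakker's interest in Larkspur Textiles S.p.A, giving 35% + 41% = 76%.
By sibling attribution (R1), Luis Bakker is treated as owning Jonas Bakker's 23% interest in Ridgefield Capital LLC.
Chain via Cobalt Group plc → Pinebrook Logistics SA (R3): 100% × 27% × 23% = 6.21% of Clearview Services GmbH.
Chain via Larkspur Textiles S.p.A. → Northgate Realty LP (R3): 76% × 75% × 22% = 12.54% of Clearview Services GmbH.
Chain via Ridgefield Capital LLC → Meridian Media Ltd (R3): 23% × 64% × 16% = 2.3552% of Clearview Services GmbH.
Aggregating (R2): 6.21% + 12.54% + 2.3552% = 21.1052%.

21.1052%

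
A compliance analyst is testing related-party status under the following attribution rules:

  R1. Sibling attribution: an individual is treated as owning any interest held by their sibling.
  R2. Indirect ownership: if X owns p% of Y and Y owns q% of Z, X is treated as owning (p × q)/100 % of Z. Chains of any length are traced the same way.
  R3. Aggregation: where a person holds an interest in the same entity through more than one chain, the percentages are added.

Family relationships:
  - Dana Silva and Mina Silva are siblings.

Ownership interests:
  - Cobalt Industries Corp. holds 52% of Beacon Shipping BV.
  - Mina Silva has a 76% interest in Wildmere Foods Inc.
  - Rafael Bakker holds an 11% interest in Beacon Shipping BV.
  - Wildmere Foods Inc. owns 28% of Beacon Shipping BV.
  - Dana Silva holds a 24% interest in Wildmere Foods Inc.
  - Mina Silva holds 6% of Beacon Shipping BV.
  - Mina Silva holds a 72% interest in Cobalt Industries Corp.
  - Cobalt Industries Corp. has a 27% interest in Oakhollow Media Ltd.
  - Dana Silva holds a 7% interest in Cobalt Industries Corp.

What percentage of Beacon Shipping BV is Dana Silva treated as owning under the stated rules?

By sibling attribution (R1), Dana Silva is treated as also owning Mina Silva's interest in Wildmere Foods Inc, giving 24% + 76% = 100%.
By sibling attribution (R1), Dana Silva is treated as also owning Mina Silva's interest in Cobalt Industries Corp, giving 7% + 72% = 79%.
By sibling attribution (R1), Dana Silva is treated as owning Mina Silva's 6% interest in Beacon Shipping BV.
Chain via Wildmere Foods Inc. (R2): 100% × 28% = 28% of Beacon Shipping BV.
Chain via Cobalt Industries Corp. (R2): 79% × 52% = 41.08% of Beacon Shipping BV.
Direct interest in Beacon Shipping BV: 6%.
Aggregating (R3): 28% + 41.08% + 6% = 75.08%.

75.08%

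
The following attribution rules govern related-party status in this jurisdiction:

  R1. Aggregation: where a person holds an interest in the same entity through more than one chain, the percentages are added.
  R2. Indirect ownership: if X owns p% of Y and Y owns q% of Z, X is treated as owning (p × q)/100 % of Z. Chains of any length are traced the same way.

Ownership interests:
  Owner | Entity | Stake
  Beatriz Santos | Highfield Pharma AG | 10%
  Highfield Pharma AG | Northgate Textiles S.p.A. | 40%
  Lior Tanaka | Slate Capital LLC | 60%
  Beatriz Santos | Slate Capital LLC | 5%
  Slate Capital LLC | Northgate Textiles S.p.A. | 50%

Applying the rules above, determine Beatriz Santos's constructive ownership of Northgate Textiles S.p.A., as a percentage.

Chain via Slate Capital LLC (R2): 5% × 50% = 2.5% of Northgate Textiles S.p.A.
Chain via Highfield Pharma AG (R2): 10% × 40% = 4% of Northgate Textiles S.p.A.
Aggregating (R1): 2.5% + 4% = 6.5%.

6.5%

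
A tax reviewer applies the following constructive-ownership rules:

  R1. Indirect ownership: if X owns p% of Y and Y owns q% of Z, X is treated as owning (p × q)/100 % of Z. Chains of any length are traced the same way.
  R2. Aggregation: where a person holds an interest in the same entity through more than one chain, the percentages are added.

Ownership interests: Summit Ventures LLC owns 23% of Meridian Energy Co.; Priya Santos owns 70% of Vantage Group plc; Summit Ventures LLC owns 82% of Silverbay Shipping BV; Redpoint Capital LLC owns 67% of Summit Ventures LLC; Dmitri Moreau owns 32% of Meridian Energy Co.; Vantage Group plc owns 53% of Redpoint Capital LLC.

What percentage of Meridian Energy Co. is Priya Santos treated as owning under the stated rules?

5.71711%

Chain via Vantage Group plc → Redpoint Capital LLC → Summit Ventures LLC (R1): 70% × 53% × 67% × 23% = 5.71711% of Meridian Energy Co.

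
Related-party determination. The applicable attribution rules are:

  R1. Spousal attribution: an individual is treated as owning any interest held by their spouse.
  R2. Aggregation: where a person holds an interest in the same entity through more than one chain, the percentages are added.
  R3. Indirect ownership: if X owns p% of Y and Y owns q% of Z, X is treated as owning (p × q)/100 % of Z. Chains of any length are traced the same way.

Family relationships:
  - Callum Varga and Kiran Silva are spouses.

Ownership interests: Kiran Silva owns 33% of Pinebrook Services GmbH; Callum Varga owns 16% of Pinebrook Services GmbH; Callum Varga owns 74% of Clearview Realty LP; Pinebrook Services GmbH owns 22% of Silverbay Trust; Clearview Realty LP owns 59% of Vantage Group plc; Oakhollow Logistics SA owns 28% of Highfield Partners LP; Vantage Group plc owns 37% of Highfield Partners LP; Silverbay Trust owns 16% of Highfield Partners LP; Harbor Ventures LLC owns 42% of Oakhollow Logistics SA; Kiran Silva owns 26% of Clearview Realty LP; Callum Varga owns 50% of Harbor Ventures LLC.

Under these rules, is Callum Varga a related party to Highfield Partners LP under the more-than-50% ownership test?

No

By spousal attribution (R1), Callum Varga is treated as also owning Kiran Silva's interest in Clearview Realty LP, giving 74% + 26% = 100%.
By spousal attribution (R1), Callum Varga is treated as also owning Kiran Silva's interest in Pinebrook Services GmbH, giving 16% + 33% = 49%.
Chain via Clearview Realty LP → Vantage Group plc (R3): 100% × 59% × 37% = 21.83% of Highfield Partners LP.
Chain via Harbor Ventures LLC → Oakhollow Logistics SA (R3): 50% × 42% × 28% = 5.88% of Highfield Partners LP.
Chain via Pinebrook Services GmbH → Silverbay Trust (R3): 49% × 22% × 16% = 1.7248% of Highfield Partners LP.
Aggregating (R2): 21.83% + 5.88% + 1.7248% = 29.4348%.
29.4348% does not exceed the 50% threshold, so Callum is not a related party to Highfield Partners LP.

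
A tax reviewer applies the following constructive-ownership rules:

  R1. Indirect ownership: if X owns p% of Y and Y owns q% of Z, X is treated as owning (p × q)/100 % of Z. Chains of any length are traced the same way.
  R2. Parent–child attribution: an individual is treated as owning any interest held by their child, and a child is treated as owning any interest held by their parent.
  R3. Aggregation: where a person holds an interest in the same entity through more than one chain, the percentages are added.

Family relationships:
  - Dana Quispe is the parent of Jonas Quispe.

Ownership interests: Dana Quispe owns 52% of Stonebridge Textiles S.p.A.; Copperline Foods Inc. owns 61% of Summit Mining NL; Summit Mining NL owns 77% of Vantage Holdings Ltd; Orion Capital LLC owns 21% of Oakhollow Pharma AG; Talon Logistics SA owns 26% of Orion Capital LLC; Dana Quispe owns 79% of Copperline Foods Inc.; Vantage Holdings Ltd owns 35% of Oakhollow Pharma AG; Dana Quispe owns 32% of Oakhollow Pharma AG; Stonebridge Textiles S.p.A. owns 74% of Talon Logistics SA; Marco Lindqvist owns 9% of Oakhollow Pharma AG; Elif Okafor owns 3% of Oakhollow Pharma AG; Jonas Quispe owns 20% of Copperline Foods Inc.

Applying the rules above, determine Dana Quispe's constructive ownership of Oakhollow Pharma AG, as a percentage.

50.376113%

By parent–child attribution (R2), Dana Quispe is treated as also owning Jonas Quispe's interest in Copperline Foods Inc, giving 79% + 20% = 99%.
Chain via Stonebridge Textiles S.p.A. → Talon Logistics SA → Orion Capital LLC (R1): 52% × 74% × 26% × 21% = 2.101008% of Oakhollow Pharma AG.
Chain via Copperline Foods Inc. → Summit Mining NL → Vantage Holdings Ltd (R1): 99% × 61% × 77% × 35% = 16.275105% of Oakhollow Pharma AG.
Direct interest in Oakhollow Pharma AG: 32%.
Aggregating (R3): 2.101008% + 16.275105% + 32% = 50.376113%.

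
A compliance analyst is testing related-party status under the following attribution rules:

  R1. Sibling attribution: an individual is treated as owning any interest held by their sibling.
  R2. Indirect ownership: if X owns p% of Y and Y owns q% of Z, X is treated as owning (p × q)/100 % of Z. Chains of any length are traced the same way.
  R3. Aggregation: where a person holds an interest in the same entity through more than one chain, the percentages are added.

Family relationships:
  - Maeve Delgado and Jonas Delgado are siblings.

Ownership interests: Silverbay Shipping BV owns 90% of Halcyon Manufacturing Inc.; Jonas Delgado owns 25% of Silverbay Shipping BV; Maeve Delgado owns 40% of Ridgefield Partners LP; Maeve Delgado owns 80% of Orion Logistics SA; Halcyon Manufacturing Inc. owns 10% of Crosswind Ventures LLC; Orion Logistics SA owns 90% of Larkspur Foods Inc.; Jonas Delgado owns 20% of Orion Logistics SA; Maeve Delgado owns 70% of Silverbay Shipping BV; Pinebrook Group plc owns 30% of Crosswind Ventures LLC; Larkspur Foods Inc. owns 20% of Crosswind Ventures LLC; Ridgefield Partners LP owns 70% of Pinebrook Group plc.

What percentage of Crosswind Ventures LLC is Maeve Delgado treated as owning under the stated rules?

By sibling attribution (R1), Maeve Delgado is treated as also owning Jonas Delgado's interest in Orion Logistics SA, giving 80% + 20% = 100%.
By sibling attribution (R1), Maeve Delgado is treated as also owning Jonas Delgado's interest in Silverbay Shipping BV, giving 70% + 25% = 95%.
Chain via Orion Logistics SA → Larkspur Foods Inc. (R2): 100% × 90% × 20% = 18% of Crosswind Ventures LLC.
Chain via Silverbay Shipping BV → Halcyon Manufacturing Inc. (R2): 95% × 90% × 10% = 8.55% of Crosswind Ventures LLC.
Chain via Ridgefield Partners LP → Pinebrook Group plc (R2): 40% × 70% × 30% = 8.4% of Crosswind Ventures LLC.
Aggregating (R3): 18% + 8.55% + 8.4% = 34.95%.

34.95%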